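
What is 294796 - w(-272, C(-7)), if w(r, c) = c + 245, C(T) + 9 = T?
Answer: 294567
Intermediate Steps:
C(T) = -9 + T
w(r, c) = 245 + c
294796 - w(-272, C(-7)) = 294796 - (245 + (-9 - 7)) = 294796 - (245 - 16) = 294796 - 1*229 = 294796 - 229 = 294567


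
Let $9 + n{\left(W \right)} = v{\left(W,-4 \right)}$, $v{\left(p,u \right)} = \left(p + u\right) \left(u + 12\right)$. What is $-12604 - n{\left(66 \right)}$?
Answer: $-13091$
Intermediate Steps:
$v{\left(p,u \right)} = \left(12 + u\right) \left(p + u\right)$ ($v{\left(p,u \right)} = \left(p + u\right) \left(12 + u\right) = \left(12 + u\right) \left(p + u\right)$)
$n{\left(W \right)} = -41 + 8 W$ ($n{\left(W \right)} = -9 + \left(\left(-4\right)^{2} + 12 W + 12 \left(-4\right) + W \left(-4\right)\right) = -9 + \left(16 + 12 W - 48 - 4 W\right) = -9 + \left(-32 + 8 W\right) = -41 + 8 W$)
$-12604 - n{\left(66 \right)} = -12604 - \left(-41 + 8 \cdot 66\right) = -12604 - \left(-41 + 528\right) = -12604 - 487 = -13091$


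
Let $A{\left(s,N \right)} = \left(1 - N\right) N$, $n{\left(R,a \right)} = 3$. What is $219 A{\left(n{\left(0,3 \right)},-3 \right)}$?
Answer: $-2628$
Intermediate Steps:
$A{\left(s,N \right)} = N \left(1 - N\right)$
$219 A{\left(n{\left(0,3 \right)},-3 \right)} = 219 \left(- 3 \left(1 - -3\right)\right) = 219 \left(- 3 \left(1 + 3\right)\right) = 219 \left(\left(-3\right) 4\right) = 219 \left(-12\right) = -2628$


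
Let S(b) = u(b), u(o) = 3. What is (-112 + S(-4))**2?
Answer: 11881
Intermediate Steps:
S(b) = 3
(-112 + S(-4))**2 = (-112 + 3)**2 = (-109)**2 = 11881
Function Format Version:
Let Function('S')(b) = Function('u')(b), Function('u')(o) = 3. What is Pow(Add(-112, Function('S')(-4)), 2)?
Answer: 11881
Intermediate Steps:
Function('S')(b) = 3
Pow(Add(-112, Function('S')(-4)), 2) = Pow(Add(-112, 3), 2) = Pow(-109, 2) = 11881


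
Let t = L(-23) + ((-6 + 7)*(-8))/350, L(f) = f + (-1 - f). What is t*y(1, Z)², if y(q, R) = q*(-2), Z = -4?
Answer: -716/175 ≈ -4.0914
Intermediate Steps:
L(f) = -1
y(q, R) = -2*q
t = -179/175 (t = -1 + ((-6 + 7)*(-8))/350 = -1 + (1*(-8))*(1/350) = -1 - 8*1/350 = -1 - 4/175 = -179/175 ≈ -1.0229)
t*y(1, Z)² = -179*(-2*1)²/175 = -179/175*(-2)² = -179/175*4 = -716/175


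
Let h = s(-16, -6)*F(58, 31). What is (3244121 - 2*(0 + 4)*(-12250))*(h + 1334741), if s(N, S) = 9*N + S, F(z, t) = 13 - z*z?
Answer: 6140783046311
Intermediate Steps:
F(z, t) = 13 - z²
s(N, S) = S + 9*N
h = 502650 (h = (-6 + 9*(-16))*(13 - 1*58²) = (-6 - 144)*(13 - 1*3364) = -150*(13 - 3364) = -150*(-3351) = 502650)
(3244121 - 2*(0 + 4)*(-12250))*(h + 1334741) = (3244121 - 2*(0 + 4)*(-12250))*(502650 + 1334741) = (3244121 - 2*4*(-12250))*1837391 = (3244121 - 8*(-12250))*1837391 = (3244121 + 98000)*1837391 = 3342121*1837391 = 6140783046311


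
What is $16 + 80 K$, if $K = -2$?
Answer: $-144$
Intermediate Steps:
$16 + 80 K = 16 + 80 \left(-2\right) = 16 - 160 = -144$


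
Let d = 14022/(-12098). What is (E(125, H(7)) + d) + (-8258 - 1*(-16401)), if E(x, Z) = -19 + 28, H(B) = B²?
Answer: 49304437/6049 ≈ 8150.8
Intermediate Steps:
E(x, Z) = 9
d = -7011/6049 (d = 14022*(-1/12098) = -7011/6049 ≈ -1.1590)
(E(125, H(7)) + d) + (-8258 - 1*(-16401)) = (9 - 7011/6049) + (-8258 - 1*(-16401)) = 47430/6049 + (-8258 + 16401) = 47430/6049 + 8143 = 49304437/6049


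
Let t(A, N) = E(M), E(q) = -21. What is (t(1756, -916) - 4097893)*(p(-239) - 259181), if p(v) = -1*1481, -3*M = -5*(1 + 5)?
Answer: 1068170459068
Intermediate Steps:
M = 10 (M = -(-5)*(1 + 5)/3 = -(-5)*6/3 = -⅓*(-30) = 10)
t(A, N) = -21
p(v) = -1481
(t(1756, -916) - 4097893)*(p(-239) - 259181) = (-21 - 4097893)*(-1481 - 259181) = -4097914*(-260662) = 1068170459068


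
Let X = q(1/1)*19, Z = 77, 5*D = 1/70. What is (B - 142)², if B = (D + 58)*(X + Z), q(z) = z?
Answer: 901736361604/30625 ≈ 2.9444e+7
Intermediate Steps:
D = 1/350 (D = (⅕)/70 = (⅕)*(1/70) = 1/350 ≈ 0.0028571)
X = 19 (X = (1/1)*19 = (1*1)*19 = 1*19 = 19)
B = 974448/175 (B = (1/350 + 58)*(19 + 77) = (20301/350)*96 = 974448/175 ≈ 5568.3)
(B - 142)² = (974448/175 - 142)² = (949598/175)² = 901736361604/30625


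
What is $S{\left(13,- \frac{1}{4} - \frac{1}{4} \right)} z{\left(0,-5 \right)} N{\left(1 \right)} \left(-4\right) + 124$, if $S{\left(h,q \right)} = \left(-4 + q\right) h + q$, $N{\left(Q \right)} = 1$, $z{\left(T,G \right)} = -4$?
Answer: $-820$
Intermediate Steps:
$S{\left(h,q \right)} = q + h \left(-4 + q\right)$ ($S{\left(h,q \right)} = h \left(-4 + q\right) + q = q + h \left(-4 + q\right)$)
$S{\left(13,- \frac{1}{4} - \frac{1}{4} \right)} z{\left(0,-5 \right)} N{\left(1 \right)} \left(-4\right) + 124 = \left(\left(- \frac{1}{4} - \frac{1}{4}\right) - 52 + 13 \left(- \frac{1}{4} - \frac{1}{4}\right)\right) \left(-4\right) 1 \left(-4\right) + 124 = \left(\left(\left(-1\right) \frac{1}{4} - \frac{1}{4}\right) - 52 + 13 \left(\left(-1\right) \frac{1}{4} - \frac{1}{4}\right)\right) \left(\left(-4\right) \left(-4\right)\right) + 124 = \left(\left(- \frac{1}{4} - \frac{1}{4}\right) - 52 + 13 \left(- \frac{1}{4} - \frac{1}{4}\right)\right) 16 + 124 = \left(- \frac{1}{2} - 52 + 13 \left(- \frac{1}{2}\right)\right) 16 + 124 = \left(- \frac{1}{2} - 52 - \frac{13}{2}\right) 16 + 124 = \left(-59\right) 16 + 124 = -944 + 124 = -820$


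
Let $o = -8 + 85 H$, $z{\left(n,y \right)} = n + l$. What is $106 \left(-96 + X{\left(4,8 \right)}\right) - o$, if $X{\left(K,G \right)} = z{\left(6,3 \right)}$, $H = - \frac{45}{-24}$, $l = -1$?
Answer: $- \frac{78379}{8} \approx -9797.4$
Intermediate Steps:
$H = \frac{15}{8}$ ($H = \left(-45\right) \left(- \frac{1}{24}\right) = \frac{15}{8} \approx 1.875$)
$z{\left(n,y \right)} = -1 + n$ ($z{\left(n,y \right)} = n - 1 = -1 + n$)
$X{\left(K,G \right)} = 5$ ($X{\left(K,G \right)} = -1 + 6 = 5$)
$o = \frac{1211}{8}$ ($o = -8 + 85 \cdot \frac{15}{8} = -8 + \frac{1275}{8} = \frac{1211}{8} \approx 151.38$)
$106 \left(-96 + X{\left(4,8 \right)}\right) - o = 106 \left(-96 + 5\right) - \frac{1211}{8} = 106 \left(-91\right) - \frac{1211}{8} = -9646 - \frac{1211}{8} = - \frac{78379}{8}$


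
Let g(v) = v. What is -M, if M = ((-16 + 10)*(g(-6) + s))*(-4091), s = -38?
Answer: 1080024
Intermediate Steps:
M = -1080024 (M = ((-16 + 10)*(-6 - 38))*(-4091) = -6*(-44)*(-4091) = 264*(-4091) = -1080024)
-M = -1*(-1080024) = 1080024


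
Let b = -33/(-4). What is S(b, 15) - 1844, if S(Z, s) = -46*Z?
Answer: -4447/2 ≈ -2223.5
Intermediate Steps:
b = 33/4 (b = -33*(-1/4) = 33/4 ≈ 8.2500)
S(b, 15) - 1844 = -46*33/4 - 1844 = -759/2 - 1844 = -4447/2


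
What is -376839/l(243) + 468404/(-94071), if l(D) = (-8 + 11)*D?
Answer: -441865285/846639 ≈ -521.91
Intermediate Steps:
l(D) = 3*D
-376839/l(243) + 468404/(-94071) = -376839/(3*243) + 468404/(-94071) = -376839/729 + 468404*(-1/94071) = -376839*1/729 - 468404/94071 = -13957/27 - 468404/94071 = -441865285/846639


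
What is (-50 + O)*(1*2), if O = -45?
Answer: -190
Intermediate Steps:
(-50 + O)*(1*2) = (-50 - 45)*(1*2) = -95*2 = -190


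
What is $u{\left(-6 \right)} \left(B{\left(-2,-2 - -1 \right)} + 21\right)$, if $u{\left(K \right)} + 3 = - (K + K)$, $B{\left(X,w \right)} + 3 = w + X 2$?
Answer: $117$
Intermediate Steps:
$B{\left(X,w \right)} = -3 + w + 2 X$ ($B{\left(X,w \right)} = -3 + \left(w + X 2\right) = -3 + \left(w + 2 X\right) = -3 + w + 2 X$)
$u{\left(K \right)} = -3 - 2 K$ ($u{\left(K \right)} = -3 - \left(K + K\right) = -3 - 2 K$)
$u{\left(-6 \right)} \left(B{\left(-2,-2 - -1 \right)} + 21\right) = \left(-3 - -12\right) \left(\left(-3 - 1 + 2 \left(-2\right)\right) + 21\right) = \left(-3 + 12\right) \left(\left(-3 + \left(-2 + 1\right) - 4\right) + 21\right) = 9 \left(\left(-3 - 1 - 4\right) + 21\right) = 9 \left(-8 + 21\right) = 9 \cdot 13 = 117$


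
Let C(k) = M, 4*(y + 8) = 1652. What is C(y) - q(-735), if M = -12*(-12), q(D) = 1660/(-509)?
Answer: 74956/509 ≈ 147.26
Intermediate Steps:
y = 405 (y = -8 + (1/4)*1652 = -8 + 413 = 405)
q(D) = -1660/509 (q(D) = 1660*(-1/509) = -1660/509)
M = 144
C(k) = 144
C(y) - q(-735) = 144 - 1*(-1660/509) = 144 + 1660/509 = 74956/509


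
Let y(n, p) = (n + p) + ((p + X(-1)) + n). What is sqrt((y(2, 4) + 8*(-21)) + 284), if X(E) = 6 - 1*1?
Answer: sqrt(133) ≈ 11.533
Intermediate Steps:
X(E) = 5 (X(E) = 6 - 1 = 5)
y(n, p) = 5 + 2*n + 2*p (y(n, p) = (n + p) + ((p + 5) + n) = (n + p) + ((5 + p) + n) = (n + p) + (5 + n + p) = 5 + 2*n + 2*p)
sqrt((y(2, 4) + 8*(-21)) + 284) = sqrt(((5 + 2*2 + 2*4) + 8*(-21)) + 284) = sqrt(((5 + 4 + 8) - 168) + 284) = sqrt((17 - 168) + 284) = sqrt(-151 + 284) = sqrt(133)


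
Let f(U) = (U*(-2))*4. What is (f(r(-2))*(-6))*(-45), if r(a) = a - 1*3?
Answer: 10800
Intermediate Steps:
r(a) = -3 + a (r(a) = a - 3 = -3 + a)
f(U) = -8*U (f(U) = -2*U*4 = -8*U)
(f(r(-2))*(-6))*(-45) = (-8*(-3 - 2)*(-6))*(-45) = (-8*(-5)*(-6))*(-45) = (40*(-6))*(-45) = -240*(-45) = 10800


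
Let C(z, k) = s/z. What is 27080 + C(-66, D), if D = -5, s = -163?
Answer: 1787443/66 ≈ 27082.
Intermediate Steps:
C(z, k) = -163/z
27080 + C(-66, D) = 27080 - 163/(-66) = 27080 - 163*(-1/66) = 27080 + 163/66 = 1787443/66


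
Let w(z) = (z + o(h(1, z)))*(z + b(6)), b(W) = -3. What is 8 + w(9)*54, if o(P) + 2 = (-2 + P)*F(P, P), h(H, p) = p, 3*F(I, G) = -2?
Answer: 764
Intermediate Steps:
F(I, G) = -⅔ (F(I, G) = (⅓)*(-2) = -⅔)
o(P) = -⅔ - 2*P/3 (o(P) = -2 + (-2 + P)*(-⅔) = -2 + (4/3 - 2*P/3) = -⅔ - 2*P/3)
w(z) = (-3 + z)*(-⅔ + z/3) (w(z) = (z + (-⅔ - 2*z/3))*(z - 3) = (-⅔ + z/3)*(-3 + z) = (-3 + z)*(-⅔ + z/3))
8 + w(9)*54 = 8 + (2 - 5/3*9 + (⅓)*9²)*54 = 8 + (2 - 15 + (⅓)*81)*54 = 8 + (2 - 15 + 27)*54 = 8 + 14*54 = 8 + 756 = 764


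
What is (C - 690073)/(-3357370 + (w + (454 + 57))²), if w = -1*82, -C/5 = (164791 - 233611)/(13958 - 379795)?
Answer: 252454580201/1160921161373 ≈ 0.21746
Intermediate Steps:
C = -344100/365837 (C = -5*(164791 - 233611)/(13958 - 379795) = -(-344100)/(-365837) = -(-344100)*(-1)/365837 = -5*68820/365837 = -344100/365837 ≈ -0.94058)
w = -82
(C - 690073)/(-3357370 + (w + (454 + 57))²) = (-344100/365837 - 690073)/(-3357370 + (-82 + (454 + 57))²) = -252454580201/(365837*(-3357370 + (-82 + 511)²)) = -252454580201/(365837*(-3357370 + 429²)) = -252454580201/(365837*(-3357370 + 184041)) = -252454580201/365837/(-3173329) = -252454580201/365837*(-1/3173329) = 252454580201/1160921161373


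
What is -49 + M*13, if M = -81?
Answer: -1102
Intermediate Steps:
-49 + M*13 = -49 - 81*13 = -49 - 1053 = -1102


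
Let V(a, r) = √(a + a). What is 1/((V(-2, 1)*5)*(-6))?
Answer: I/60 ≈ 0.016667*I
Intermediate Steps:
V(a, r) = √2*√a (V(a, r) = √(2*a) = √2*√a)
1/((V(-2, 1)*5)*(-6)) = 1/(((√2*√(-2))*5)*(-6)) = 1/(((√2*(I*√2))*5)*(-6)) = 1/(((2*I)*5)*(-6)) = 1/((10*I)*(-6)) = 1/(-60*I) = I/60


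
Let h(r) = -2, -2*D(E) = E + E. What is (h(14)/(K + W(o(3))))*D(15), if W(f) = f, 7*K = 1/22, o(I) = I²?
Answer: 4620/1387 ≈ 3.3309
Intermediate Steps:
D(E) = -E (D(E) = -(E + E)/2 = -E)
K = 1/154 (K = (⅐)/22 = (⅐)*(1/22) = 1/154 ≈ 0.0064935)
(h(14)/(K + W(o(3))))*D(15) = (-2/(1/154 + 3²))*(-1*15) = -2/(1/154 + 9)*(-15) = -2/1387/154*(-15) = -2*154/1387*(-15) = -308/1387*(-15) = 4620/1387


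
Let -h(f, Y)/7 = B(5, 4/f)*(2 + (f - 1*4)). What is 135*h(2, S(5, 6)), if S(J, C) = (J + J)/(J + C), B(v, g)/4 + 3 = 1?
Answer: 0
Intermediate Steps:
B(v, g) = -8 (B(v, g) = -12 + 4*1 = -12 + 4 = -8)
S(J, C) = 2*J/(C + J) (S(J, C) = (2*J)/(C + J) = 2*J/(C + J))
h(f, Y) = -112 + 56*f (h(f, Y) = -(-56)*(2 + (f - 1*4)) = -(-56)*(2 + (f - 4)) = -(-56)*(2 + (-4 + f)) = -(-56)*(-2 + f) = -7*(16 - 8*f) = -112 + 56*f)
135*h(2, S(5, 6)) = 135*(-112 + 56*2) = 135*(-112 + 112) = 135*0 = 0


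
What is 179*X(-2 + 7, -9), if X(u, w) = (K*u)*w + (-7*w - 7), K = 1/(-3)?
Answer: 12709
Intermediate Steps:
K = -1/3 ≈ -0.33333
X(u, w) = -7 - 7*w - u*w/3 (X(u, w) = (-u/3)*w + (-7*w - 7) = -u*w/3 + (-7 - 7*w) = -7 - 7*w - u*w/3)
179*X(-2 + 7, -9) = 179*(-7 - 7*(-9) - 1/3*(-2 + 7)*(-9)) = 179*(-7 + 63 - 1/3*5*(-9)) = 179*(-7 + 63 + 15) = 179*71 = 12709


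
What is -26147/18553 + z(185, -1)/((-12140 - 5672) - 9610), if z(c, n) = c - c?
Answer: -26147/18553 ≈ -1.4093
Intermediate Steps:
z(c, n) = 0
-26147/18553 + z(185, -1)/((-12140 - 5672) - 9610) = -26147/18553 + 0/((-12140 - 5672) - 9610) = -26147*1/18553 + 0/(-17812 - 9610) = -26147/18553 + 0/(-27422) = -26147/18553 + 0*(-1/27422) = -26147/18553 + 0 = -26147/18553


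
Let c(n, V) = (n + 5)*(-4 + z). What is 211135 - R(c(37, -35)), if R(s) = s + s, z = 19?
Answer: 209875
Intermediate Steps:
c(n, V) = 75 + 15*n (c(n, V) = (n + 5)*(-4 + 19) = (5 + n)*15 = 75 + 15*n)
R(s) = 2*s
211135 - R(c(37, -35)) = 211135 - 2*(75 + 15*37) = 211135 - 2*(75 + 555) = 211135 - 2*630 = 211135 - 1*1260 = 211135 - 1260 = 209875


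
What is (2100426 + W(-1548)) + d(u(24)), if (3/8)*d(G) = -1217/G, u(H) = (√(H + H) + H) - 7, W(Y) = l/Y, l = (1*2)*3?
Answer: 130586053555/62178 + 38944*√3/723 ≈ 2.1003e+6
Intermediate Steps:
l = 6 (l = 2*3 = 6)
W(Y) = 6/Y
u(H) = -7 + H + √2*√H (u(H) = (√(2*H) + H) - 7 = (√2*√H + H) - 7 = (H + √2*√H) - 7 = -7 + H + √2*√H)
d(G) = -9736/(3*G) (d(G) = 8*(-1217/G)/3 = -9736/(3*G))
(2100426 + W(-1548)) + d(u(24)) = (2100426 + 6/(-1548)) - 9736/(3*(-7 + 24 + √2*√24)) = (2100426 + 6*(-1/1548)) - 9736/(3*(-7 + 24 + √2*(2*√6))) = (2100426 - 1/258) - 9736/(3*(-7 + 24 + 4*√3)) = 541909907/258 - 9736/(3*(17 + 4*√3))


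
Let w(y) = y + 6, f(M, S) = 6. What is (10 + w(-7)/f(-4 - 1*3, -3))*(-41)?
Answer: -2419/6 ≈ -403.17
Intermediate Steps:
w(y) = 6 + y
(10 + w(-7)/f(-4 - 1*3, -3))*(-41) = (10 + (6 - 7)/6)*(-41) = (10 - 1*1/6)*(-41) = (10 - 1/6)*(-41) = (59/6)*(-41) = -2419/6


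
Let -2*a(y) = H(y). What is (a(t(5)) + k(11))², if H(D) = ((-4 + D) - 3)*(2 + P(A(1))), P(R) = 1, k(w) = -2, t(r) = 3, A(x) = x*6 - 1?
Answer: 16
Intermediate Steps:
A(x) = -1 + 6*x (A(x) = 6*x - 1 = -1 + 6*x)
H(D) = -21 + 3*D (H(D) = ((-4 + D) - 3)*(2 + 1) = (-7 + D)*3 = -21 + 3*D)
a(y) = 21/2 - 3*y/2 (a(y) = -(-21 + 3*y)/2 = 21/2 - 3*y/2)
(a(t(5)) + k(11))² = ((21/2 - 3/2*3) - 2)² = ((21/2 - 9/2) - 2)² = (6 - 2)² = 4² = 16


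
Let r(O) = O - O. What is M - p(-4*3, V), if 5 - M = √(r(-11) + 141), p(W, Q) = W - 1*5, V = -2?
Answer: 22 - √141 ≈ 10.126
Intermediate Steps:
r(O) = 0
p(W, Q) = -5 + W (p(W, Q) = W - 5 = -5 + W)
M = 5 - √141 (M = 5 - √(0 + 141) = 5 - √141 ≈ -6.8743)
M - p(-4*3, V) = (5 - √141) - (-5 - 4*3) = (5 - √141) - (-5 - 12) = (5 - √141) - 1*(-17) = (5 - √141) + 17 = 22 - √141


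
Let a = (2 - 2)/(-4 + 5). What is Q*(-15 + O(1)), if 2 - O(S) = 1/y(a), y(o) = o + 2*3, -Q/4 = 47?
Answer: 7426/3 ≈ 2475.3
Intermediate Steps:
Q = -188 (Q = -4*47 = -188)
a = 0 (a = 0/1 = 0*1 = 0)
y(o) = 6 + o (y(o) = o + 6 = 6 + o)
O(S) = 11/6 (O(S) = 2 - 1/(6 + 0) = 2 - 1/6 = 11/6)
Q*(-15 + O(1)) = -188*(-15 + 11/6) = -188*(-79/6) = 7426/3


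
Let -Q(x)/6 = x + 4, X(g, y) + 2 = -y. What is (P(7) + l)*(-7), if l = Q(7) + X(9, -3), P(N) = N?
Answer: 406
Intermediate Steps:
X(g, y) = -2 - y
Q(x) = -24 - 6*x (Q(x) = -6*(x + 4) = -6*(4 + x) = -24 - 6*x)
l = -65 (l = (-24 - 6*7) + (-2 - 1*(-3)) = (-24 - 42) + (-2 + 3) = -66 + 1 = -65)
(P(7) + l)*(-7) = (7 - 65)*(-7) = -58*(-7) = 406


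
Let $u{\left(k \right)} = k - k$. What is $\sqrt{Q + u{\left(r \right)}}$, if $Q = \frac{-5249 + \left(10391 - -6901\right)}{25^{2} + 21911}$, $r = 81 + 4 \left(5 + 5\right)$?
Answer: $\frac{\sqrt{7538918}}{3756} \approx 0.73102$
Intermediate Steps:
$r = 121$ ($r = 81 + 4 \cdot 10 = 81 + 40 = 121$)
$u{\left(k \right)} = 0$
$Q = \frac{12043}{22536}$ ($Q = \frac{-5249 + \left(10391 + 6901\right)}{625 + 21911} = \frac{-5249 + 17292}{22536} = 12043 \cdot \frac{1}{22536} = \frac{12043}{22536} \approx 0.53439$)
$\sqrt{Q + u{\left(r \right)}} = \sqrt{\frac{12043}{22536} + 0} = \sqrt{\frac{12043}{22536}} = \frac{\sqrt{7538918}}{3756}$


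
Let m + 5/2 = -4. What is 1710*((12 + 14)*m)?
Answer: -288990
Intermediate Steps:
m = -13/2 (m = -5/2 - 4 = -13/2 ≈ -6.5000)
1710*((12 + 14)*m) = 1710*((12 + 14)*(-13/2)) = 1710*(26*(-13/2)) = 1710*(-169) = -288990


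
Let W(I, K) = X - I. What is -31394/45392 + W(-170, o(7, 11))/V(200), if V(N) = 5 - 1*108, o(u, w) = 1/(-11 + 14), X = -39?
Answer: -4589967/2337688 ≈ -1.9635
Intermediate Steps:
o(u, w) = 1/3
V(N) = -103 (V(N) = 5 - 108 = -103)
W(I, K) = -39 - I
-31394/45392 + W(-170, o(7, 11))/V(200) = -31394/45392 + (-39 - 1*(-170))/(-103) = -31394*1/45392 + (-39 + 170)*(-1/103) = -15697/22696 + 131*(-1/103) = -15697/22696 - 131/103 = -4589967/2337688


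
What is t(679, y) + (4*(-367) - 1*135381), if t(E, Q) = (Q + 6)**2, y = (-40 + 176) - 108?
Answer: -135693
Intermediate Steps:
y = 28 (y = 136 - 108 = 28)
t(E, Q) = (6 + Q)**2
t(679, y) + (4*(-367) - 1*135381) = (6 + 28)**2 + (4*(-367) - 1*135381) = 34**2 + (-1468 - 135381) = 1156 - 136849 = -135693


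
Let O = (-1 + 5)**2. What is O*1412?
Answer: 22592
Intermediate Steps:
O = 16 (O = 4**2 = 16)
O*1412 = 16*1412 = 22592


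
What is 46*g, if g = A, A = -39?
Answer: -1794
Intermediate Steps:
g = -39
46*g = 46*(-39) = -1794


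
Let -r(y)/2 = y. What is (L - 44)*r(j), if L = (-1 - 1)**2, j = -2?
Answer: -160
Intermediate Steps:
r(y) = -2*y
L = 4 (L = (-2)**2 = 4)
(L - 44)*r(j) = (4 - 44)*(-2*(-2)) = -40*4 = -160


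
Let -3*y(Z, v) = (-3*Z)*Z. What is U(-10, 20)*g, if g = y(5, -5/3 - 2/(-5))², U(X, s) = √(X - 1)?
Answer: 625*I*√11 ≈ 2072.9*I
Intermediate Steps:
y(Z, v) = Z² (y(Z, v) = -(-3*Z)*Z/3 = -(-1)*Z² = Z²)
U(X, s) = √(-1 + X)
g = 625 (g = (5²)² = 25² = 625)
U(-10, 20)*g = √(-1 - 10)*625 = √(-11)*625 = (I*√11)*625 = 625*I*√11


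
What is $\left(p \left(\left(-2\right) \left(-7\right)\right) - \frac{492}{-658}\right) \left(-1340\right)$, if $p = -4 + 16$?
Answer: $- \frac{74394120}{329} \approx -2.2612 \cdot 10^{5}$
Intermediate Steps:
$p = 12$
$\left(p \left(\left(-2\right) \left(-7\right)\right) - \frac{492}{-658}\right) \left(-1340\right) = \left(12 \left(\left(-2\right) \left(-7\right)\right) - \frac{492}{-658}\right) \left(-1340\right) = \left(12 \cdot 14 - - \frac{246}{329}\right) \left(-1340\right) = \left(168 + \frac{246}{329}\right) \left(-1340\right) = \frac{55518}{329} \left(-1340\right) = - \frac{74394120}{329}$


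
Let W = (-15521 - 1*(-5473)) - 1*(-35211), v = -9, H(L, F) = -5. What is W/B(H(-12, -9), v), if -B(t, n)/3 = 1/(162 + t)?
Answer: -3950591/3 ≈ -1.3169e+6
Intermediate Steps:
W = 25163 (W = (-15521 + 5473) + 35211 = -10048 + 35211 = 25163)
B(t, n) = -3/(162 + t)
W/B(H(-12, -9), v) = 25163/((-3/(162 - 5))) = 25163/((-3/157)) = 25163/((-3*1/157)) = 25163/(-3/157) = 25163*(-157/3) = -3950591/3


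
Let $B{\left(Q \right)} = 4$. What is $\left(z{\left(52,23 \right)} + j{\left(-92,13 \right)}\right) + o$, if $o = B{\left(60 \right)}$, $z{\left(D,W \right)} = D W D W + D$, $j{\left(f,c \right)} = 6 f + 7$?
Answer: $1429927$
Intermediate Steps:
$j{\left(f,c \right)} = 7 + 6 f$
$z{\left(D,W \right)} = D + D^{2} W^{2}$ ($z{\left(D,W \right)} = W D^{2} W + D = D^{2} W^{2} + D = D + D^{2} W^{2}$)
$o = 4$
$\left(z{\left(52,23 \right)} + j{\left(-92,13 \right)}\right) + o = \left(52 \left(1 + 52 \cdot 23^{2}\right) + \left(7 + 6 \left(-92\right)\right)\right) + 4 = \left(52 \left(1 + 52 \cdot 529\right) + \left(7 - 552\right)\right) + 4 = \left(52 \left(1 + 27508\right) - 545\right) + 4 = \left(52 \cdot 27509 - 545\right) + 4 = \left(1430468 - 545\right) + 4 = 1429923 + 4 = 1429927$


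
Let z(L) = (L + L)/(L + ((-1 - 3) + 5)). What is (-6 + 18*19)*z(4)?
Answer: 2688/5 ≈ 537.60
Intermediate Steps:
z(L) = 2*L/(1 + L) (z(L) = (2*L)/(L + (-4 + 5)) = (2*L)/(L + 1) = (2*L)/(1 + L) = 2*L/(1 + L))
(-6 + 18*19)*z(4) = (-6 + 18*19)*(2*4/(1 + 4)) = (-6 + 342)*(2*4/5) = 336*(2*4*(⅕)) = 336*(8/5) = 2688/5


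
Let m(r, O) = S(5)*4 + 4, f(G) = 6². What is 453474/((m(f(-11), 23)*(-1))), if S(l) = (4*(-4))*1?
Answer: 75579/10 ≈ 7557.9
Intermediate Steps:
S(l) = -16 (S(l) = -16*1 = -16)
f(G) = 36
m(r, O) = -60 (m(r, O) = -16*4 + 4 = -64 + 4 = -60)
453474/((m(f(-11), 23)*(-1))) = 453474/((-60*(-1))) = 453474/60 = 453474*(1/60) = 75579/10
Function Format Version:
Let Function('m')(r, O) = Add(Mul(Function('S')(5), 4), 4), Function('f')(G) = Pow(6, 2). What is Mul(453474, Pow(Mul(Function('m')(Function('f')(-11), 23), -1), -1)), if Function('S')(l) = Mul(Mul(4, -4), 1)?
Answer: Rational(75579, 10) ≈ 7557.9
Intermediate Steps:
Function('S')(l) = -16 (Function('S')(l) = Mul(-16, 1) = -16)
Function('f')(G) = 36
Function('m')(r, O) = -60 (Function('m')(r, O) = Add(Mul(-16, 4), 4) = Add(-64, 4) = -60)
Mul(453474, Pow(Mul(Function('m')(Function('f')(-11), 23), -1), -1)) = Mul(453474, Pow(Mul(-60, -1), -1)) = Mul(453474, Pow(60, -1)) = Mul(453474, Rational(1, 60)) = Rational(75579, 10)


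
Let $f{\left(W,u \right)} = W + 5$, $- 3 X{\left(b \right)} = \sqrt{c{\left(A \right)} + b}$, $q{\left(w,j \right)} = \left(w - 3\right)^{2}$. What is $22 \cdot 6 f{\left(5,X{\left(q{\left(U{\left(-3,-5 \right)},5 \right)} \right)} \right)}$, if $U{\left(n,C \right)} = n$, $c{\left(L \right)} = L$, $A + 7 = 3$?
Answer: $1320$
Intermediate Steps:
$A = -4$ ($A = -7 + 3 = -4$)
$q{\left(w,j \right)} = \left(-3 + w\right)^{2}$
$X{\left(b \right)} = - \frac{\sqrt{-4 + b}}{3}$
$f{\left(W,u \right)} = 5 + W$
$22 \cdot 6 f{\left(5,X{\left(q{\left(U{\left(-3,-5 \right)},5 \right)} \right)} \right)} = 22 \cdot 6 \left(5 + 5\right) = 132 \cdot 10 = 1320$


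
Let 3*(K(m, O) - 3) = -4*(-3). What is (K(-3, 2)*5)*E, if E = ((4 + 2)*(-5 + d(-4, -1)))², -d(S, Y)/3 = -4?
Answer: 61740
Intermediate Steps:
K(m, O) = 7 (K(m, O) = 3 + (-4*(-3))/3 = 3 + (⅓)*12 = 3 + 4 = 7)
d(S, Y) = 12 (d(S, Y) = -3*(-4) = 12)
E = 1764 (E = ((4 + 2)*(-5 + 12))² = (6*7)² = 42² = 1764)
(K(-3, 2)*5)*E = (7*5)*1764 = 35*1764 = 61740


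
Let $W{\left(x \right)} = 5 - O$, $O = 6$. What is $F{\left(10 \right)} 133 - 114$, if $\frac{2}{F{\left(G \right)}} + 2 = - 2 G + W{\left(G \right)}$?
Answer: $- \frac{2888}{23} \approx -125.57$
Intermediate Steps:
$W{\left(x \right)} = -1$ ($W{\left(x \right)} = 5 - 6 = -1$)
$F{\left(G \right)} = \frac{2}{-3 - 2 G}$ ($F{\left(G \right)} = \frac{2}{-2 - \left(1 + 2 G\right)} = \frac{2}{-3 - 2 G}$)
$F{\left(10 \right)} 133 - 114 = - \frac{2}{3 + 2 \cdot 10} \cdot 133 - 114 = - \frac{2}{3 + 20} \cdot 133 - 114 = - \frac{2}{23} \cdot 133 - 114 = \left(-2\right) \frac{1}{23} \cdot 133 - 114 = \left(- \frac{2}{23}\right) 133 - 114 = - \frac{266}{23} - 114 = - \frac{2888}{23}$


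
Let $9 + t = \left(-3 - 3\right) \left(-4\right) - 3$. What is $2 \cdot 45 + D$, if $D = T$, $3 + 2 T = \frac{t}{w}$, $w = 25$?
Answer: $\frac{4437}{50} \approx 88.74$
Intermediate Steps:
$t = 12$ ($t = -9 - \left(3 - \left(-3 - 3\right) \left(-4\right)\right) = -9 - -21 = -9 + \left(24 - 3\right) = -9 + 21 = 12$)
$T = - \frac{63}{50}$ ($T = - \frac{3}{2} + \frac{12 \cdot \frac{1}{25}}{2} = - \frac{3}{2} + \frac{1}{2} \cdot \frac{12}{25} = - \frac{3}{2} + \frac{6}{25} = - \frac{63}{50} \approx -1.26$)
$D = - \frac{63}{50} \approx -1.26$
$2 \cdot 45 + D = 2 \cdot 45 - \frac{63}{50} = 90 - \frac{63}{50} = \frac{4437}{50}$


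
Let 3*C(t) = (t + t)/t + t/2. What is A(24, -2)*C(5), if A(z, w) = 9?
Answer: 27/2 ≈ 13.500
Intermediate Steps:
C(t) = ⅔ + t/6 (C(t) = ((t + t)/t + t/2)/3 = ((2*t)/t + t*(½))/3 = (2 + t/2)/3 = ⅔ + t/6)
A(24, -2)*C(5) = 9*(⅔ + (⅙)*5) = 9*(⅔ + ⅚) = 9*(3/2) = 27/2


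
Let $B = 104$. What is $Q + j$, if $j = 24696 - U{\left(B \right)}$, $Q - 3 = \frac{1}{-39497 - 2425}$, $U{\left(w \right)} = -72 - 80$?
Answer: $\frac{1041803621}{41922} \approx 24851.0$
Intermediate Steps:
$U{\left(w \right)} = -152$ ($U{\left(w \right)} = -72 - 80 = -152$)
$Q = \frac{125765}{41922}$ ($Q = 3 + \frac{1}{-39497 - 2425} = 3 + \frac{1}{-41922} = 3 - \frac{1}{41922} = \frac{125765}{41922} \approx 3.0$)
$j = 24848$ ($j = 24696 - -152 = 24696 + 152 = 24848$)
$Q + j = \frac{125765}{41922} + 24848 = \frac{1041803621}{41922}$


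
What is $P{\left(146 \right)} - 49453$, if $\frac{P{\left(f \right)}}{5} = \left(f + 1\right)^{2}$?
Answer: $58592$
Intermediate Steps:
$P{\left(f \right)} = 5 \left(1 + f\right)^{2}$ ($P{\left(f \right)} = 5 \left(f + 1\right)^{2} = 5 \left(1 + f\right)^{2}$)
$P{\left(146 \right)} - 49453 = 5 \left(1 + 146\right)^{2} - 49453 = 5 \cdot 147^{2} - 49453 = 5 \cdot 21609 - 49453 = 108045 - 49453 = 58592$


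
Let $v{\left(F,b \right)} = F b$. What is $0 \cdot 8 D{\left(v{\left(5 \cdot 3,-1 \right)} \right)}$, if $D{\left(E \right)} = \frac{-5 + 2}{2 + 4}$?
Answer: $0$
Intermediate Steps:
$D{\left(E \right)} = - \frac{1}{2}$ ($D{\left(E \right)} = - \frac{3}{6} = \left(-3\right) \frac{1}{6} = - \frac{1}{2}$)
$0 \cdot 8 D{\left(v{\left(5 \cdot 3,-1 \right)} \right)} = 0 \cdot 8 \left(- \frac{1}{2}\right) = 0 \left(- \frac{1}{2}\right) = 0$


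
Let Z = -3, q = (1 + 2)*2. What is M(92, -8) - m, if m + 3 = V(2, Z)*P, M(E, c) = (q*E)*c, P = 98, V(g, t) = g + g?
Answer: -4805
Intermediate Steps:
q = 6 (q = 3*2 = 6)
V(g, t) = 2*g
M(E, c) = 6*E*c (M(E, c) = (6*E)*c = 6*E*c)
m = 389 (m = -3 + (2*2)*98 = -3 + 4*98 = -3 + 392 = 389)
M(92, -8) - m = 6*92*(-8) - 1*389 = -4416 - 389 = -4805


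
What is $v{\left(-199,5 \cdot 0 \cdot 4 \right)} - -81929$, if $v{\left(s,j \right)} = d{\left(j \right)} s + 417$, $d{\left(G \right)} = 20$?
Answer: $78366$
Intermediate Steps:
$v{\left(s,j \right)} = 417 + 20 s$ ($v{\left(s,j \right)} = 20 s + 417 = 417 + 20 s$)
$v{\left(-199,5 \cdot 0 \cdot 4 \right)} - -81929 = \left(417 + 20 \left(-199\right)\right) - -81929 = \left(417 - 3980\right) + 81929 = -3563 + 81929 = 78366$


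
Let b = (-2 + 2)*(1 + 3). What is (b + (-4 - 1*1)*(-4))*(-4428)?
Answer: -88560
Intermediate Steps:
b = 0 (b = 0*4 = 0)
(b + (-4 - 1*1)*(-4))*(-4428) = (0 + (-4 - 1*1)*(-4))*(-4428) = (0 + (-4 - 1)*(-4))*(-4428) = (0 - 5*(-4))*(-4428) = (0 + 20)*(-4428) = 20*(-4428) = -88560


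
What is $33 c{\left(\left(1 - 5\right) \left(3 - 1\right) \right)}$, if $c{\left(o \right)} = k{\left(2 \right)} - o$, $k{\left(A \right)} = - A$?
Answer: $198$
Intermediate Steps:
$c{\left(o \right)} = -2 - o$ ($c{\left(o \right)} = \left(-1\right) 2 - o = -2 - o$)
$33 c{\left(\left(1 - 5\right) \left(3 - 1\right) \right)} = 33 \left(-2 - \left(1 - 5\right) \left(3 - 1\right)\right) = 33 \left(-2 - \left(-4\right) 2\right) = 33 \left(-2 - -8\right) = 33 \left(-2 + 8\right) = 33 \cdot 6 = 198$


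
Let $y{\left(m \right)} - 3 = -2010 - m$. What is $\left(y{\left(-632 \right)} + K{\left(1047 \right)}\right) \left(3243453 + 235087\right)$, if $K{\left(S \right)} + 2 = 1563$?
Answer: $647008440$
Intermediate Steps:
$K{\left(S \right)} = 1561$ ($K{\left(S \right)} = -2 + 1563 = 1561$)
$y{\left(m \right)} = -2007 - m$ ($y{\left(m \right)} = 3 - \left(2010 + m\right) = -2007 - m$)
$\left(y{\left(-632 \right)} + K{\left(1047 \right)}\right) \left(3243453 + 235087\right) = \left(\left(-2007 - -632\right) + 1561\right) \left(3243453 + 235087\right) = \left(\left(-2007 + 632\right) + 1561\right) 3478540 = \left(-1375 + 1561\right) 3478540 = 186 \cdot 3478540 = 647008440$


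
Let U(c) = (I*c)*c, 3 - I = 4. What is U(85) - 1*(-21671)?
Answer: 14446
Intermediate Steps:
I = -1 (I = 3 - 1*4 = 3 - 4 = -1)
U(c) = -c² (U(c) = (-c)*c = -c²)
U(85) - 1*(-21671) = -1*85² - 1*(-21671) = -1*7225 + 21671 = -7225 + 21671 = 14446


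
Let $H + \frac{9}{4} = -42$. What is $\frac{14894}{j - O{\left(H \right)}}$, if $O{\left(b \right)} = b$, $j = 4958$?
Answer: $\frac{5416}{1819} \approx 2.9775$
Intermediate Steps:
$H = - \frac{177}{4}$ ($H = - \frac{9}{4} - 42 = - \frac{177}{4} \approx -44.25$)
$\frac{14894}{j - O{\left(H \right)}} = \frac{14894}{4958 - - \frac{177}{4}} = \frac{14894}{4958 + \frac{177}{4}} = \frac{14894}{\frac{20009}{4}} = 14894 \cdot \frac{4}{20009} = \frac{5416}{1819}$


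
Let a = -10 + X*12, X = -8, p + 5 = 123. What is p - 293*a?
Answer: 31176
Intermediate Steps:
p = 118 (p = -5 + 123 = 118)
a = -106 (a = -10 - 8*12 = -10 - 96 = -106)
p - 293*a = 118 - 293*(-106) = 118 + 31058 = 31176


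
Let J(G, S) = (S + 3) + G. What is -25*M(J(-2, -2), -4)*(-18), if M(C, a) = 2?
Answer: 900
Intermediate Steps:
J(G, S) = 3 + G + S (J(G, S) = (3 + S) + G = 3 + G + S)
-25*M(J(-2, -2), -4)*(-18) = -25*2*(-18) = -50*(-18) = 900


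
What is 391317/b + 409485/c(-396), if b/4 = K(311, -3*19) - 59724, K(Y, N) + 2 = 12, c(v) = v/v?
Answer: 97807557843/238856 ≈ 4.0948e+5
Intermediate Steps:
c(v) = 1
K(Y, N) = 10 (K(Y, N) = -2 + 12 = 10)
b = -238856 (b = 4*(10 - 59724) = 4*(-59714) = -238856)
391317/b + 409485/c(-396) = 391317/(-238856) + 409485/1 = 391317*(-1/238856) + 409485*1 = -391317/238856 + 409485 = 97807557843/238856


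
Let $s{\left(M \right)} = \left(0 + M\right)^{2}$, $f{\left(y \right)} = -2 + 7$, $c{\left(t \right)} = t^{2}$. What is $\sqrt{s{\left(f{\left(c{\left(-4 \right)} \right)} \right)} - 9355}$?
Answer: $i \sqrt{9330} \approx 96.592 i$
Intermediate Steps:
$f{\left(y \right)} = 5$
$s{\left(M \right)} = M^{2}$
$\sqrt{s{\left(f{\left(c{\left(-4 \right)} \right)} \right)} - 9355} = \sqrt{5^{2} - 9355} = \sqrt{25 - 9355} = \sqrt{-9330} = i \sqrt{9330}$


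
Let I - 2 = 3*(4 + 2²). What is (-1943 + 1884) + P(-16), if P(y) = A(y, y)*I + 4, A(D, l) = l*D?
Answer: 6601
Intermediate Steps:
A(D, l) = D*l
I = 26 (I = 2 + 3*(4 + 2²) = 2 + 3*(4 + 4) = 2 + 3*8 = 2 + 24 = 26)
P(y) = 4 + 26*y² (P(y) = (y*y)*26 + 4 = y²*26 + 4 = 26*y² + 4 = 4 + 26*y²)
(-1943 + 1884) + P(-16) = (-1943 + 1884) + (4 + 26*(-16)²) = -59 + (4 + 26*256) = -59 + (4 + 6656) = -59 + 6660 = 6601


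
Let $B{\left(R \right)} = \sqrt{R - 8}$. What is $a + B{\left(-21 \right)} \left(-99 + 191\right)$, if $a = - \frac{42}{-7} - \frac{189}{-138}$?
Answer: $\frac{339}{46} + 92 i \sqrt{29} \approx 7.3696 + 495.44 i$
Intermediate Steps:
$a = \frac{339}{46}$ ($a = \left(-42\right) \left(- \frac{1}{7}\right) - - \frac{63}{46} = 6 + \frac{63}{46} = \frac{339}{46} \approx 7.3696$)
$B{\left(R \right)} = \sqrt{-8 + R}$
$a + B{\left(-21 \right)} \left(-99 + 191\right) = \frac{339}{46} + \sqrt{-8 - 21} \left(-99 + 191\right) = \frac{339}{46} + \sqrt{-29} \cdot 92 = \frac{339}{46} + i \sqrt{29} \cdot 92 = \frac{339}{46} + 92 i \sqrt{29}$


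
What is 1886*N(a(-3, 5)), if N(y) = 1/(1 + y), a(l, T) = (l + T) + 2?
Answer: 1886/5 ≈ 377.20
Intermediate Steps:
a(l, T) = 2 + T + l (a(l, T) = (T + l) + 2 = 2 + T + l)
1886*N(a(-3, 5)) = 1886/(1 + (2 + 5 - 3)) = 1886/(1 + 4) = 1886/5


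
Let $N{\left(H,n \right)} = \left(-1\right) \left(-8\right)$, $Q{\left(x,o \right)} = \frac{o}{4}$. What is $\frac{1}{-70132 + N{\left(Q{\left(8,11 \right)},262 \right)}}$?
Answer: $- \frac{1}{70124} \approx -1.426 \cdot 10^{-5}$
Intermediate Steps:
$Q{\left(x,o \right)} = \frac{o}{4}$ ($Q{\left(x,o \right)} = o \frac{1}{4} = \frac{o}{4}$)
$N{\left(H,n \right)} = 8$
$\frac{1}{-70132 + N{\left(Q{\left(8,11 \right)},262 \right)}} = \frac{1}{-70132 + 8} = \frac{1}{-70124} = - \frac{1}{70124}$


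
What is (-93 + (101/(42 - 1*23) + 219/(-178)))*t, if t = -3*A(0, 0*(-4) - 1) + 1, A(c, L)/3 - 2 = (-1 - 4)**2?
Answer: 36385789/1691 ≈ 21517.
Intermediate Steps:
A(c, L) = 81 (A(c, L) = 6 + 3*(-1 - 4)**2 = 6 + 3*(-5)**2 = 6 + 3*25 = 6 + 75 = 81)
t = -242 (t = -3*81 + 1 = -243 + 1 = -242)
(-93 + (101/(42 - 1*23) + 219/(-178)))*t = (-93 + (101/(42 - 1*23) + 219/(-178)))*(-242) = (-93 + (101/(42 - 23) + 219*(-1/178)))*(-242) = (-93 + (101/19 - 219/178))*(-242) = (-93 + 13817/3382)*(-242) = -300709/3382*(-242) = 36385789/1691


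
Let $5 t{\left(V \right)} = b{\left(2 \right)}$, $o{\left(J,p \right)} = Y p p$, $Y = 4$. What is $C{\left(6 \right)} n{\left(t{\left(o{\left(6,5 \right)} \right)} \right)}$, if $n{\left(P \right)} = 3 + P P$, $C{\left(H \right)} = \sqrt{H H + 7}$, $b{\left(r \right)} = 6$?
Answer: $\frac{111 \sqrt{43}}{25} \approx 29.115$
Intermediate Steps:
$o{\left(J,p \right)} = 4 p^{2}$ ($o{\left(J,p \right)} = 4 p p = 4 p^{2}$)
$t{\left(V \right)} = \frac{6}{5}$ ($t{\left(V \right)} = \frac{1}{5} \cdot 6 = \frac{6}{5}$)
$C{\left(H \right)} = \sqrt{7 + H^{2}}$ ($C{\left(H \right)} = \sqrt{H^{2} + 7} = \sqrt{7 + H^{2}}$)
$n{\left(P \right)} = 3 + P^{2}$
$C{\left(6 \right)} n{\left(t{\left(o{\left(6,5 \right)} \right)} \right)} = \sqrt{7 + 6^{2}} \left(3 + \left(\frac{6}{5}\right)^{2}\right) = \sqrt{7 + 36} \left(3 + \frac{36}{25}\right) = \sqrt{43} \cdot \frac{111}{25} = \frac{111 \sqrt{43}}{25}$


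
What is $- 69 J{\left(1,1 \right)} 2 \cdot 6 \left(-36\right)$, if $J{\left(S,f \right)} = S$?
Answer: $29808$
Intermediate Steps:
$- 69 J{\left(1,1 \right)} 2 \cdot 6 \left(-36\right) = - 69 \cdot 1 \cdot 2 \cdot 6 \left(-36\right) = - 69 \cdot 2 \cdot 6 \left(-36\right) = \left(-69\right) 12 \left(-36\right) = \left(-828\right) \left(-36\right) = 29808$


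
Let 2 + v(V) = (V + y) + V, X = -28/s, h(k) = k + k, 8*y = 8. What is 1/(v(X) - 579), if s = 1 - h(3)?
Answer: -5/2844 ≈ -0.0017581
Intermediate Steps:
y = 1 (y = (⅛)*8 = 1)
h(k) = 2*k
s = -5 (s = 1 - 2*3 = 1 - 1*6 = 1 - 6 = -5)
X = 28/5 (X = -28/(-5) = -28*(-⅕) = 28/5 ≈ 5.6000)
v(V) = -1 + 2*V (v(V) = -2 + ((V + 1) + V) = -2 + ((1 + V) + V) = -2 + (1 + 2*V) = -1 + 2*V)
1/(v(X) - 579) = 1/((-1 + 2*(28/5)) - 579) = 1/((-1 + 56/5) - 579) = 1/(51/5 - 579) = 1/(-2844/5) = -5/2844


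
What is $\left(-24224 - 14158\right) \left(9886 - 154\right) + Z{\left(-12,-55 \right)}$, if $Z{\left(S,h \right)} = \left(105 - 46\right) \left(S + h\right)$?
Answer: $-373537577$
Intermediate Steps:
$Z{\left(S,h \right)} = 59 S + 59 h$ ($Z{\left(S,h \right)} = 59 \left(S + h\right) = 59 S + 59 h$)
$\left(-24224 - 14158\right) \left(9886 - 154\right) + Z{\left(-12,-55 \right)} = \left(-24224 - 14158\right) \left(9886 - 154\right) + \left(59 \left(-12\right) + 59 \left(-55\right)\right) = \left(-38382\right) 9732 - 3953 = -373533624 - 3953 = -373537577$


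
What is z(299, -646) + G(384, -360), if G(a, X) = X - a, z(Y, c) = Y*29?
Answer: 7927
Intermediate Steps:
z(Y, c) = 29*Y
z(299, -646) + G(384, -360) = 29*299 + (-360 - 1*384) = 8671 + (-360 - 384) = 8671 - 744 = 7927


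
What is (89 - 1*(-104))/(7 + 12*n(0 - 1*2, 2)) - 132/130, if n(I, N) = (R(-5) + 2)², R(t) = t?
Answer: 991/1495 ≈ 0.66288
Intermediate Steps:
n(I, N) = 9 (n(I, N) = (-5 + 2)² = (-3)² = 9)
(89 - 1*(-104))/(7 + 12*n(0 - 1*2, 2)) - 132/130 = (89 - 1*(-104))/(7 + 12*9) - 132/130 = (89 + 104)/(7 + 108) - 132*1/130 = 193/115 - 66/65 = 991/1495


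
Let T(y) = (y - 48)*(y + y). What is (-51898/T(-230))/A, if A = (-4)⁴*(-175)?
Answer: 3707/409216000 ≈ 9.0588e-6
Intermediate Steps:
T(y) = 2*y*(-48 + y) (T(y) = (-48 + y)*(2*y) = 2*y*(-48 + y))
A = -44800 (A = 256*(-175) = -44800)
(-51898/T(-230))/A = -51898*(-1/(460*(-48 - 230)))/(-44800) = -51898/(2*(-230)*(-278))*(-1/44800) = -51898/127880*(-1/44800) = -51898*1/127880*(-1/44800) = -25949/63940*(-1/44800) = 3707/409216000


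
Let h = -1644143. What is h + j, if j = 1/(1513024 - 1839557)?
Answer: -536866946220/326533 ≈ -1.6441e+6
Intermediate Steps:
j = -1/326533 (j = 1/(-326533) = -1/326533 ≈ -3.0625e-6)
h + j = -1644143 - 1/326533 = -536866946220/326533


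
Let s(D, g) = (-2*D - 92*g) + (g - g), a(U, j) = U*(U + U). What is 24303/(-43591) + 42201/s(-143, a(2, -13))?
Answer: -205613349/2179550 ≈ -94.338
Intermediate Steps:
a(U, j) = 2*U² (a(U, j) = U*(2*U) = 2*U²)
s(D, g) = -92*g - 2*D (s(D, g) = (-92*g - 2*D) + 0 = -92*g - 2*D)
24303/(-43591) + 42201/s(-143, a(2, -13)) = 24303/(-43591) + 42201/(-184*2² - 2*(-143)) = 24303*(-1/43591) + 42201/(-184*4 + 286) = -24303/43591 + 42201/(-92*8 + 286) = -24303/43591 + 42201/(-736 + 286) = -24303/43591 + 42201/(-450) = -24303/43591 + 42201*(-1/450) = -24303/43591 - 4689/50 = -205613349/2179550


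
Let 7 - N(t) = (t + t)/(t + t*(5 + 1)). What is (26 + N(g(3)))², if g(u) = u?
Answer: 52441/49 ≈ 1070.2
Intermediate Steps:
N(t) = 47/7 (N(t) = 7 - (t + t)/(t + t*(5 + 1)) = 7 - 2*t/(t + t*6) = 7 - 2*t/(t + 6*t) = 7 - 2*t/(7*t) = 7 - 2*t*1/(7*t) = 7 - 1*2/7 = 7 - 2/7 = 47/7)
(26 + N(g(3)))² = (26 + 47/7)² = (229/7)² = 52441/49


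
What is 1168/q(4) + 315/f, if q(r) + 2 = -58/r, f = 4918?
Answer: -11478053/162294 ≈ -70.724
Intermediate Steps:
q(r) = -2 - 58/r
1168/q(4) + 315/f = 1168/(-2 - 58/4) + 315/4918 = 1168/(-2 - 58*¼) + 315*(1/4918) = 1168/(-2 - 29/2) + 315/4918 = 1168/(-33/2) + 315/4918 = 1168*(-2/33) + 315/4918 = -2336/33 + 315/4918 = -11478053/162294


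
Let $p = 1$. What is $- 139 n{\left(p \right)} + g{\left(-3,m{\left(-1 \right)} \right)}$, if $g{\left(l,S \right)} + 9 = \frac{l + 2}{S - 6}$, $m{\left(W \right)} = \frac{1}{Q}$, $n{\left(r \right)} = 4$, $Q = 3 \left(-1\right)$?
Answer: $- \frac{10732}{19} \approx -564.84$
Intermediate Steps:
$Q = -3$
$m{\left(W \right)} = - \frac{1}{3}$ ($m{\left(W \right)} = \frac{1}{-3} = - \frac{1}{3}$)
$g{\left(l,S \right)} = -9 + \frac{2 + l}{-6 + S}$ ($g{\left(l,S \right)} = -9 + \frac{l + 2}{S - 6} = -9 + \frac{2 + l}{-6 + S}$)
$- 139 n{\left(p \right)} + g{\left(-3,m{\left(-1 \right)} \right)} = \left(-139\right) 4 + \frac{56 - 3 - -3}{-6 - \frac{1}{3}} = -556 + \frac{56 - 3 + 3}{- \frac{19}{3}} = -556 - \frac{168}{19} = - \frac{10732}{19}$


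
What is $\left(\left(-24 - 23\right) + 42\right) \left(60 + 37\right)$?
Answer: $-485$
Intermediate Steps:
$\left(\left(-24 - 23\right) + 42\right) \left(60 + 37\right) = \left(-47 + 42\right) 97 = \left(-5\right) 97 = -485$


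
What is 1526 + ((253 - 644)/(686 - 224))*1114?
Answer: 134719/231 ≈ 583.20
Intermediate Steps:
1526 + ((253 - 644)/(686 - 224))*1114 = 1526 - 391/462*1114 = 1526 - 217787/231 = 134719/231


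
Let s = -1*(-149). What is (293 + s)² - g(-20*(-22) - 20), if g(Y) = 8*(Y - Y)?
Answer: 195364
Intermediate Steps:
s = 149
g(Y) = 0 (g(Y) = 8*0 = 0)
(293 + s)² - g(-20*(-22) - 20) = (293 + 149)² - 1*0 = 442² + 0 = 195364 + 0 = 195364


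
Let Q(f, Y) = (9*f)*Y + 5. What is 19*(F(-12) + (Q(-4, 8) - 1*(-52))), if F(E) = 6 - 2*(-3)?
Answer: -4161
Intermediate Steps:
Q(f, Y) = 5 + 9*Y*f (Q(f, Y) = 9*Y*f + 5 = 5 + 9*Y*f)
F(E) = 12 (F(E) = 6 + 6 = 12)
19*(F(-12) + (Q(-4, 8) - 1*(-52))) = 19*(12 + ((5 + 9*8*(-4)) - 1*(-52))) = 19*(12 + ((5 - 288) + 52)) = 19*(12 + (-283 + 52)) = 19*(12 - 231) = 19*(-219) = -4161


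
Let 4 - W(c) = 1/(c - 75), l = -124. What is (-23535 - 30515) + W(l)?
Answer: -10755153/199 ≈ -54046.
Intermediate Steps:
W(c) = 4 - 1/(-75 + c) (W(c) = 4 - 1/(c - 75) = 4 - 1/(-75 + c))
(-23535 - 30515) + W(l) = (-23535 - 30515) + (-301 + 4*(-124))/(-75 - 124) = -54050 + (-301 - 496)/(-199) = -54050 - 1/199*(-797) = -54050 + 797/199 = -10755153/199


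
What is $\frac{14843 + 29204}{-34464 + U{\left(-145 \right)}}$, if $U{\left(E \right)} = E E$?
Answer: $- \frac{44047}{13439} \approx -3.2775$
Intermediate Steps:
$U{\left(E \right)} = E^{2}$
$\frac{14843 + 29204}{-34464 + U{\left(-145 \right)}} = \frac{14843 + 29204}{-34464 + \left(-145\right)^{2}} = \frac{44047}{-34464 + 21025} = \frac{44047}{-13439} = 44047 \left(- \frac{1}{13439}\right) = - \frac{44047}{13439}$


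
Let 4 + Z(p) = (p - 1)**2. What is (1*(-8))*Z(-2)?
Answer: -40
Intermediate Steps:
Z(p) = -4 + (-1 + p)**2 (Z(p) = -4 + (p - 1)**2 = -4 + (-1 + p)**2)
(1*(-8))*Z(-2) = (1*(-8))*(-4 + (-1 - 2)**2) = -8*(-4 + (-3)**2) = -8*(-4 + 9) = -8*5 = -40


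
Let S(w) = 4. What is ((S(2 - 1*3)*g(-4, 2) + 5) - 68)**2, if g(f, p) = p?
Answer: 3025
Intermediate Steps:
((S(2 - 1*3)*g(-4, 2) + 5) - 68)**2 = ((4*2 + 5) - 68)**2 = ((8 + 5) - 68)**2 = (13 - 68)**2 = (-55)**2 = 3025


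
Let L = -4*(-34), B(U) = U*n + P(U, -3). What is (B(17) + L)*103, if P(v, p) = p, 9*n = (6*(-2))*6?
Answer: -309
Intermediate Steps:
n = -8 (n = ((6*(-2))*6)/9 = (-12*6)/9 = (⅑)*(-72) = -8)
B(U) = -3 - 8*U (B(U) = U*(-8) - 3 = -8*U - 3 = -3 - 8*U)
L = 136
(B(17) + L)*103 = ((-3 - 8*17) + 136)*103 = ((-3 - 136) + 136)*103 = (-139 + 136)*103 = -3*103 = -309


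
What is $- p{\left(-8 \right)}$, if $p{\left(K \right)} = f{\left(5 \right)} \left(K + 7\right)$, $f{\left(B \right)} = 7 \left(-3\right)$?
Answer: $-21$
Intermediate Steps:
$f{\left(B \right)} = -21$
$p{\left(K \right)} = -147 - 21 K$ ($p{\left(K \right)} = - 21 \left(K + 7\right) = - 21 \left(7 + K\right) = -147 - 21 K$)
$- p{\left(-8 \right)} = - (-147 - -168) = - (-147 + 168) = \left(-1\right) 21 = -21$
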